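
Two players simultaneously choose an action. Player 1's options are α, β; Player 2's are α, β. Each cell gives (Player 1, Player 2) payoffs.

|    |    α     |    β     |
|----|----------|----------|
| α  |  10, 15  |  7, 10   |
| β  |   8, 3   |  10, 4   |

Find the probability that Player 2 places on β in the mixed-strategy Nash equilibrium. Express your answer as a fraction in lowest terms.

Player 2's mix q on α must make Player 1 indifferent between α and β.
Player 1's payoff from α: 10q + 7(1−q). From β: 8q + 10(1−q).
Set equal: 2q = 3(1−q) → q = 3/5.
Probability on β is 1 − 3/5 = 2/5.

2/5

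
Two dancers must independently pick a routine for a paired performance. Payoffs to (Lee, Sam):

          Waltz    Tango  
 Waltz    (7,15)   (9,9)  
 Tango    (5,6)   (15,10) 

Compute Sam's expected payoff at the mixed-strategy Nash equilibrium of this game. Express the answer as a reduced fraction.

Lee mixes with probability p on Waltz, chosen so Sam is indifferent: 15p + 6(1−p) = 9p + 10(1−p) gives p = 2/5.
Sam's expected payoff is 15·2/5 + 6·3/5 = 48/5.

48/5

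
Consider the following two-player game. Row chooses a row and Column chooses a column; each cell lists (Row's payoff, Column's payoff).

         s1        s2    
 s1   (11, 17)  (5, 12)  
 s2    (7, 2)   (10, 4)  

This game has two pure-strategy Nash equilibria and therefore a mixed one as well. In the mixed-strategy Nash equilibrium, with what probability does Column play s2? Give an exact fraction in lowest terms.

Column's mix q on s1 must make Row indifferent between s1 and s2.
Row's payoff from s1: 11q + 5(1−q). From s2: 7q + 10(1−q).
Set equal: 4q = 5(1−q) → q = 5/9.
Probability on s2 is 1 − 5/9 = 4/9.

4/9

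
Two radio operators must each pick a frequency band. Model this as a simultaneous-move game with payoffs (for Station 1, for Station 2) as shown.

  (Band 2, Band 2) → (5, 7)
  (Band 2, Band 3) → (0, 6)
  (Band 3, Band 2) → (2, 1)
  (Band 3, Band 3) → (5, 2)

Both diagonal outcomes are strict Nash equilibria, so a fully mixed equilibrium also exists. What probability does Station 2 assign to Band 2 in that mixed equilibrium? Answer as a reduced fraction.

5/8

Station 2's mix q on Band 2 must make Station 1 indifferent between Band 2 and Band 3.
Station 1's payoff from Band 2: 5q + 0(1−q). From Band 3: 2q + 5(1−q).
Set equal: 3q = 5(1−q) → q = 5/8.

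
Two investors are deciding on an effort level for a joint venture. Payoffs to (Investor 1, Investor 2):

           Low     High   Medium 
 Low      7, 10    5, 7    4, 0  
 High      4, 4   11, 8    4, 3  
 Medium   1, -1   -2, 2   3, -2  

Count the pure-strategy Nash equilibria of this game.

2

Both Low: Investor 1 gets 7 (best alternative 4); Investor 2 gets 10 (best alternative 7). Neither deviates — NE.
Both High: Investor 1 gets 11 (best alternative 5); Investor 2 gets 8 (best alternative 4). Neither deviates — NE.
Both Medium is not a NE: Investor 1 would switch to Low (4 > 3).
No other cell survives both best-response checks, so there are 2 pure NE.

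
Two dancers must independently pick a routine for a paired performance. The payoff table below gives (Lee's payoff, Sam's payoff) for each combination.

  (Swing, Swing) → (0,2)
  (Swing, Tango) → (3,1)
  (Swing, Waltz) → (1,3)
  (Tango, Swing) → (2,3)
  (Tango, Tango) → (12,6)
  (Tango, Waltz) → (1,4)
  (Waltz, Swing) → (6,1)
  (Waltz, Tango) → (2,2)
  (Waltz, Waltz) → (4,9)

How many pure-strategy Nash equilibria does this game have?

Both Tango: Lee gets 12 (best alternative 3); Sam gets 6 (best alternative 4). Neither deviates — NE.
Both Waltz: Lee gets 4 (best alternative 1); Sam gets 9 (best alternative 2). Neither deviates — NE.
Both Swing is not a NE: Lee would switch to Waltz (6 > 0).
No other cell survives both best-response checks, so there are 2 pure NE.

2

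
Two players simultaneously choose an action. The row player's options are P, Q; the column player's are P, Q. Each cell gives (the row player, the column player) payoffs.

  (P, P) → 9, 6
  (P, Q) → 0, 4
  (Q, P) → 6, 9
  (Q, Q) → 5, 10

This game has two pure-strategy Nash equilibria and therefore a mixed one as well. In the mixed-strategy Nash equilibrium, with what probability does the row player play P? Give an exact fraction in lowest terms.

1/3

The row player's mix p on P must make the column player indifferent between P and Q.
The column player's payoff from P: 6p + 9(1−p). From Q: 4p + 10(1−p).
Set equal: 2p = 1(1−p) → p = 1/3.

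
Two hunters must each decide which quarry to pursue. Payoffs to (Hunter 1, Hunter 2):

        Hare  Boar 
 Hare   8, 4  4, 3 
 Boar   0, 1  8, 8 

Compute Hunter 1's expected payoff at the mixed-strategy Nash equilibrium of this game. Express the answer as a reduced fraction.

Hunter 2 mixes with probability q on Hare, chosen so Hunter 1 is indifferent: 8q + 4(1−q) = 0q + 8(1−q) gives q = 1/3.
Hunter 1's expected payoff (from either row, since indifferent) is 8·1/3 + 4·2/3 = 16/3.

16/3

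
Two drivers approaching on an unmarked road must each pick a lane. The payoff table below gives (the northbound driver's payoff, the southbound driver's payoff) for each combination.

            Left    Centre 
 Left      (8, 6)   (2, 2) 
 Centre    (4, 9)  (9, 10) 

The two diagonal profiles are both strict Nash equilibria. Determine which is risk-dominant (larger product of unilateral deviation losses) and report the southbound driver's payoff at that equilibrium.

At both Left: the northbound driver loses 8 − 4 = 4 by deviating; the southbound driver loses 6 − 2 = 4. Product = 4·4 = 16.
At both Centre: the northbound driver loses 9 − 2 = 7 by deviating; the southbound driver loses 10 − 9 = 1. Product = 7·1 = 7.
16 > 7, so both Left is risk-dominant. The southbound driver's payoff there is 6.

6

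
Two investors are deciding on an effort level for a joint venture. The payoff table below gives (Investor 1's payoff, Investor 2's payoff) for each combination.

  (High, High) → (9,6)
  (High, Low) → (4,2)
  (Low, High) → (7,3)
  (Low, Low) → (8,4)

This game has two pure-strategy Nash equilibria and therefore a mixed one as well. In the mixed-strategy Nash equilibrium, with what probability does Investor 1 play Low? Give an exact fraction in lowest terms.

4/5

Investor 1's mix p on High must make Investor 2 indifferent between High and Low.
Investor 2's payoff from High: 6p + 3(1−p). From Low: 2p + 4(1−p).
Set equal: 4p = 1(1−p) → p = 1/5.
Probability on Low is 1 − 1/5 = 4/5.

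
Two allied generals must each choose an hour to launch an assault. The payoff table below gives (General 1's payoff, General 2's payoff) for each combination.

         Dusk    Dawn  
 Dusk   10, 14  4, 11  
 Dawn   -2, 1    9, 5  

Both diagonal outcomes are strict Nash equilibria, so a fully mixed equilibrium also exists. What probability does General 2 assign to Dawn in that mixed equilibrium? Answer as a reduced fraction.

12/17

General 2's mix q on Dusk must make General 1 indifferent between Dusk and Dawn.
General 1's payoff from Dusk: 10q + 4(1−q). From Dawn: (-2)q + 9(1−q).
Set equal: 12q = 5(1−q) → q = 5/17.
Probability on Dawn is 1 − 5/17 = 12/17.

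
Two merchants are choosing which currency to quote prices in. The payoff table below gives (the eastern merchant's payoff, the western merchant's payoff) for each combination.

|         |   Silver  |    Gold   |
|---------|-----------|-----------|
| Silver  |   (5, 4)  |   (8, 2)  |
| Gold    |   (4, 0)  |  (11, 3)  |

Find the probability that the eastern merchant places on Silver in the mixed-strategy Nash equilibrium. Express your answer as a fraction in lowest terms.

The eastern merchant's mix p on Silver must make the western merchant indifferent between Silver and Gold.
The western merchant's payoff from Silver: 4p + 0(1−p). From Gold: 2p + 3(1−p).
Set equal: 2p = 3(1−p) → p = 3/5.

3/5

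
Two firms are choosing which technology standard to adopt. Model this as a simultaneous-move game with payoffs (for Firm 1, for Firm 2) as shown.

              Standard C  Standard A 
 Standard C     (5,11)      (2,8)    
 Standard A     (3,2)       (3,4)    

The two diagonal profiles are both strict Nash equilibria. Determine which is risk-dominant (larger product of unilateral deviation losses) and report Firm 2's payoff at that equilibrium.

11

At both Standard C: Firm 1 loses 5 − 3 = 2 by deviating; Firm 2 loses 11 − 8 = 3. Product = 2·3 = 6.
At both Standard A: Firm 1 loses 3 − 2 = 1 by deviating; Firm 2 loses 4 − 2 = 2. Product = 1·2 = 2.
6 > 2, so both Standard C is risk-dominant. Firm 2's payoff there is 11.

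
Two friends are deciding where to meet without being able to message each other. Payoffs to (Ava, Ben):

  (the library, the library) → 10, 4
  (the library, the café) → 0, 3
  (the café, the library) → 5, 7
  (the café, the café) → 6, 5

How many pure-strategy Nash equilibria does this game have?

Both the library: Ava gets 10 (best alternative 5); Ben gets 4 (best alternative 3). Neither deviates — NE.
Both the café is not a NE: Ben would switch to the library (7 > 5).
No other cell survives both best-response checks, so there is 1 pure NE.

1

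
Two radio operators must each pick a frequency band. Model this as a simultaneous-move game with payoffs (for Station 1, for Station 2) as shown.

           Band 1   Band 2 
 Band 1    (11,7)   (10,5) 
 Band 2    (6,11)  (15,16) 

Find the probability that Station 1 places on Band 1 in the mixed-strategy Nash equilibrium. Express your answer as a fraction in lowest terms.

5/7

Station 1's mix p on Band 1 must make Station 2 indifferent between Band 1 and Band 2.
Station 2's payoff from Band 1: 7p + 11(1−p). From Band 2: 5p + 16(1−p).
Set equal: 2p = 5(1−p) → p = 5/7.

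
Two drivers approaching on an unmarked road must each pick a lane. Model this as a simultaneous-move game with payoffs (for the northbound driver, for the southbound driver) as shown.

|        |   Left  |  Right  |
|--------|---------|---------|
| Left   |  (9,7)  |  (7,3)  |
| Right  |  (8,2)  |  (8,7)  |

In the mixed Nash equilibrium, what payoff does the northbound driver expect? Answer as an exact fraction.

The southbound driver mixes with probability q on Left, chosen so the northbound driver is indifferent: 9q + 7(1−q) = 8q + 8(1−q) gives q = 1/2.
The northbound driver's expected payoff (from either row, since indifferent) is 9·1/2 + 7·1/2 = 8.

8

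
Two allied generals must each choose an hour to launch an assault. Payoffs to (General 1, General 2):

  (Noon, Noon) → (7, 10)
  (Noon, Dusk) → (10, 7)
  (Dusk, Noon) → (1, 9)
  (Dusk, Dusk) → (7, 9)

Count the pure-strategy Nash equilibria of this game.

1

Both Noon: General 1 gets 7 (best alternative 1); General 2 gets 10 (best alternative 7). Neither deviates — NE.
Both Dusk is not a NE: General 1 would switch to Noon (10 > 7).
No other cell survives both best-response checks, so there is 1 pure NE.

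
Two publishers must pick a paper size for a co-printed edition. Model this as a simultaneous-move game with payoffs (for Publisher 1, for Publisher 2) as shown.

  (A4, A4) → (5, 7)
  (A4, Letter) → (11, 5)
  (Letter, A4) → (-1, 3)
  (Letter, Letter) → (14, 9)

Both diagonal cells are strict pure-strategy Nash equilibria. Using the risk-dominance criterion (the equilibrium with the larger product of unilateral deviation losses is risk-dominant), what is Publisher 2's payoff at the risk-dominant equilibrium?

At both A4: Publisher 1 loses 5 − (-1) = 6 by deviating; Publisher 2 loses 7 − 5 = 2. Product = 6·2 = 12.
At both Letter: Publisher 1 loses 14 − 11 = 3 by deviating; Publisher 2 loses 9 − 3 = 6. Product = 3·6 = 18.
18 > 12, so both Letter is risk-dominant. Publisher 2's payoff there is 9.

9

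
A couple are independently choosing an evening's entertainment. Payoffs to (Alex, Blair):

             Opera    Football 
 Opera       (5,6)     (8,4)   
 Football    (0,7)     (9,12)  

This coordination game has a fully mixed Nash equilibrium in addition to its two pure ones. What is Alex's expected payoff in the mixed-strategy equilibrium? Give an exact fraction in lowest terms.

Blair mixes with probability q on Opera, chosen so Alex is indifferent: 5q + 8(1−q) = 0q + 9(1−q) gives q = 1/6.
Alex's expected payoff (from either row, since indifferent) is 5·1/6 + 8·5/6 = 15/2.

15/2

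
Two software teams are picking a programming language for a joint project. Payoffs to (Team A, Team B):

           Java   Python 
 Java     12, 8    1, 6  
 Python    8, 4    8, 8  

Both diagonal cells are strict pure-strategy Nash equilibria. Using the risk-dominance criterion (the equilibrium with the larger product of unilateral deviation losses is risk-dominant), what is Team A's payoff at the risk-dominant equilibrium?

8

At both Java: Team A loses 12 − 8 = 4 by deviating; Team B loses 8 − 6 = 2. Product = 4·2 = 8.
At both Python: Team A loses 8 − 1 = 7 by deviating; Team B loses 8 − 4 = 4. Product = 7·4 = 28.
28 > 8, so both Python is risk-dominant. Team A's payoff there is 8.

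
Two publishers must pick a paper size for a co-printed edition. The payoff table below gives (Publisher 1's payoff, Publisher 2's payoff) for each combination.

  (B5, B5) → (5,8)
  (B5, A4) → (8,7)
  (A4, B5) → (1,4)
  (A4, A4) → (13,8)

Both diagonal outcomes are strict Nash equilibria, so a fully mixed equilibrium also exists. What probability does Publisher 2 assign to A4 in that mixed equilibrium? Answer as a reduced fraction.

4/9

Publisher 2's mix q on B5 must make Publisher 1 indifferent between B5 and A4.
Publisher 1's payoff from B5: 5q + 8(1−q). From A4: 1q + 13(1−q).
Set equal: 4q = 5(1−q) → q = 5/9.
Probability on A4 is 1 − 5/9 = 4/9.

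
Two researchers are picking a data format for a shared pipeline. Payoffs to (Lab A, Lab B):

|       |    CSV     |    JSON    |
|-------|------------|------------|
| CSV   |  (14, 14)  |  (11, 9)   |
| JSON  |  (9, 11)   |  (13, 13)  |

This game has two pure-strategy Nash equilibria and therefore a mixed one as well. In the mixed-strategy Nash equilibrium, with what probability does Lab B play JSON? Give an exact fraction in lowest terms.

5/7

Lab B's mix q on CSV must make Lab A indifferent between CSV and JSON.
Lab A's payoff from CSV: 14q + 11(1−q). From JSON: 9q + 13(1−q).
Set equal: 5q = 2(1−q) → q = 2/7.
Probability on JSON is 1 − 2/7 = 5/7.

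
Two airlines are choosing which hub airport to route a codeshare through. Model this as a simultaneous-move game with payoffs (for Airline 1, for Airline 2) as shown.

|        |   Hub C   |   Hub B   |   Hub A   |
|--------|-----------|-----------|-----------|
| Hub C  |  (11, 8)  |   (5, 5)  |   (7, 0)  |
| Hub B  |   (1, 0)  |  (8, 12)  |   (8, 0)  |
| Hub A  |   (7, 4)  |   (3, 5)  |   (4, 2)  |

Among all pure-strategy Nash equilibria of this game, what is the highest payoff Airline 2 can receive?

12

Both Hub C is a pure NE (Airline 1: 11 ≥ 7; Airline 2: 8 ≥ 5). Airline 2 gets 8.
Both Hub B is a pure NE (Airline 1: 8 ≥ 5; Airline 2: 12 ≥ 0). Airline 2 gets 12.
Every other cell has a profitable deviation for at least one player. Highest of {8, 12} is 12.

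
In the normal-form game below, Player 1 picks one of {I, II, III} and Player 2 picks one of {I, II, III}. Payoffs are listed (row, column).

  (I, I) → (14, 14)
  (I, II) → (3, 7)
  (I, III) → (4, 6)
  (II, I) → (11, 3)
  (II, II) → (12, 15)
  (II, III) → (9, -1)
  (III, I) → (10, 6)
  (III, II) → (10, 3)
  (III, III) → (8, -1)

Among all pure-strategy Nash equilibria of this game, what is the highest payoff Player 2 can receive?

Both I is a pure NE (Player 1: 14 ≥ 11; Player 2: 14 ≥ 7). Player 2 gets 14.
Both II is a pure NE (Player 1: 12 ≥ 10; Player 2: 15 ≥ 3). Player 2 gets 15.
Every other cell has a profitable deviation for at least one player. Highest of {14, 15} is 15.

15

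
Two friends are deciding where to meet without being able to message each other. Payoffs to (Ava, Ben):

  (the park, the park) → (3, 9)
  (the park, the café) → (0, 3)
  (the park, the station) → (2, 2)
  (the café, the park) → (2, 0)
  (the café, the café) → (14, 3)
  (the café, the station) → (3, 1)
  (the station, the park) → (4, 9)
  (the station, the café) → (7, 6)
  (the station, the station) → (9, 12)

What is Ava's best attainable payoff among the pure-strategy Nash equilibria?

14

Both the café is a pure NE (Ava: 14 ≥ 7; Ben: 3 ≥ 1). Ava gets 14.
Both the station is a pure NE (Ava: 9 ≥ 3; Ben: 12 ≥ 9). Ava gets 9.
Every other cell has a profitable deviation for at least one player. Highest of {14, 9} is 14.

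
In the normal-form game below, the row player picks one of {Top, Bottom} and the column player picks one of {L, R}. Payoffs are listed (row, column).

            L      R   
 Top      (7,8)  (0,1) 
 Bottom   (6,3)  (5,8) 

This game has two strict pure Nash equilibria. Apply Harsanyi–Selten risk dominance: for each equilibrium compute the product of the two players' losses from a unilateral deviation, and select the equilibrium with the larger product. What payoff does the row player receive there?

5

At (Top, L): the row player loses 7 − 6 = 1 by deviating; the column player loses 8 − 1 = 7. Product = 1·7 = 7.
At (Bottom, R): the row player loses 5 − 0 = 5 by deviating; the column player loses 8 − 3 = 5. Product = 5·5 = 25.
25 > 7, so (Bottom, R) is risk-dominant. The row player's payoff there is 5.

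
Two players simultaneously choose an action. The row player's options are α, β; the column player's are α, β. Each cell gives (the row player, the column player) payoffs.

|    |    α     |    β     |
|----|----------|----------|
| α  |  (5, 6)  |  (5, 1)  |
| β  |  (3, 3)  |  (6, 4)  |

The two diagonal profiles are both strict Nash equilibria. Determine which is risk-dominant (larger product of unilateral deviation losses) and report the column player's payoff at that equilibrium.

6

At both α: the row player loses 5 − 3 = 2 by deviating; the column player loses 6 − 1 = 5. Product = 2·5 = 10.
At both β: the row player loses 6 − 5 = 1 by deviating; the column player loses 4 − 3 = 1. Product = 1·1 = 1.
10 > 1, so both α is risk-dominant. The column player's payoff there is 6.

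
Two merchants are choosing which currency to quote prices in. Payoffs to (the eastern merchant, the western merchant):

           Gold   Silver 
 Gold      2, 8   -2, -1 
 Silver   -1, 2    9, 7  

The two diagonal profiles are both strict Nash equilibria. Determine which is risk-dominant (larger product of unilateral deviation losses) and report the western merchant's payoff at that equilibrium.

At both Gold: the eastern merchant loses 2 − (-1) = 3 by deviating; the western merchant loses 8 − (-1) = 9. Product = 3·9 = 27.
At both Silver: the eastern merchant loses 9 − (-2) = 11 by deviating; the western merchant loses 7 − 2 = 5. Product = 11·5 = 55.
55 > 27, so both Silver is risk-dominant. The western merchant's payoff there is 7.

7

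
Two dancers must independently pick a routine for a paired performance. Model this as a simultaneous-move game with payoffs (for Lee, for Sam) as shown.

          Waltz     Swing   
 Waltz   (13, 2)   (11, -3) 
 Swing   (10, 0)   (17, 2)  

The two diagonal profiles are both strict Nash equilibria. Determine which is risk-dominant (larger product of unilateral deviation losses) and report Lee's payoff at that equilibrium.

At both Waltz: Lee loses 13 − 10 = 3 by deviating; Sam loses 2 − (-3) = 5. Product = 3·5 = 15.
At both Swing: Lee loses 17 − 11 = 6 by deviating; Sam loses 2 − 0 = 2. Product = 6·2 = 12.
15 > 12, so both Waltz is risk-dominant. Lee's payoff there is 13.

13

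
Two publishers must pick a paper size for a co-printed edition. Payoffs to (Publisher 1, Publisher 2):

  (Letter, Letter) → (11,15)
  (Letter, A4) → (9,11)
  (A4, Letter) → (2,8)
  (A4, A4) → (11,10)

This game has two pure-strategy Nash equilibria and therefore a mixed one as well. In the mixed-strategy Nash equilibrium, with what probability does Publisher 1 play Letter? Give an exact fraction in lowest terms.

Publisher 1's mix p on Letter must make Publisher 2 indifferent between Letter and A4.
Publisher 2's payoff from Letter: 15p + 8(1−p). From A4: 11p + 10(1−p).
Set equal: 4p = 2(1−p) → p = 2/6 = 1/3.

1/3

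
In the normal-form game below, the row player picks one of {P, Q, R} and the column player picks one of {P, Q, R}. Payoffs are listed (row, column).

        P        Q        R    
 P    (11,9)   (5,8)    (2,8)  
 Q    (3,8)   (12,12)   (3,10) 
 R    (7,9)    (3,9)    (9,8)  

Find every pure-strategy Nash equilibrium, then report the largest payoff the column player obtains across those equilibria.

Both P is a pure NE (the row player: 11 ≥ 7; the column player: 9 ≥ 8). The column player gets 9.
Both Q is a pure NE (the row player: 12 ≥ 5; the column player: 12 ≥ 10). The column player gets 12.
Every other cell has a profitable deviation for at least one player. Highest of {9, 12} is 12.

12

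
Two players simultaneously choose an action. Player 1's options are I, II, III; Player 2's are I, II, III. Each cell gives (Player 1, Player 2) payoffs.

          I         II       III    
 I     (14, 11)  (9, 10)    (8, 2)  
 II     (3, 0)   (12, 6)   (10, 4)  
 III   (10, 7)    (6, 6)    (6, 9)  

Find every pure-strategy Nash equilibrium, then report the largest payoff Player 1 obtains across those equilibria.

Both I is a pure NE (Player 1: 14 ≥ 10; Player 2: 11 ≥ 10). Player 1 gets 14.
Both II is a pure NE (Player 1: 12 ≥ 9; Player 2: 6 ≥ 4). Player 1 gets 12.
Every other cell has a profitable deviation for at least one player. Highest of {14, 12} is 14.

14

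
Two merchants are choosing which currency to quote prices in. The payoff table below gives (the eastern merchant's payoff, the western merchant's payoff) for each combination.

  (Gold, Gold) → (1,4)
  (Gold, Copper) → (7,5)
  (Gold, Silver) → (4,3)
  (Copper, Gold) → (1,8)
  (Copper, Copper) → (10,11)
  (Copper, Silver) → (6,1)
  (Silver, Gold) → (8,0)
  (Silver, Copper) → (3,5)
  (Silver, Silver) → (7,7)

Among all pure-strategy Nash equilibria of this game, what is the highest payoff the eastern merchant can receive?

Both Copper is a pure NE (the eastern merchant: 10 ≥ 7; the western merchant: 11 ≥ 8). The eastern merchant gets 10.
Both Silver is a pure NE (the eastern merchant: 7 ≥ 6; the western merchant: 7 ≥ 5). The eastern merchant gets 7.
Every other cell has a profitable deviation for at least one player. Highest of {10, 7} is 10.

10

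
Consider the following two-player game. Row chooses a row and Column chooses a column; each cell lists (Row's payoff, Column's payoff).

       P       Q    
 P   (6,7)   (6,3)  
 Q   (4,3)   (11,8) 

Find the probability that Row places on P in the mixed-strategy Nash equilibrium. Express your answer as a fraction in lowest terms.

Row's mix p on P must make Column indifferent between P and Q.
Column's payoff from P: 7p + 3(1−p). From Q: 3p + 8(1−p).
Set equal: 4p = 5(1−p) → p = 5/9.

5/9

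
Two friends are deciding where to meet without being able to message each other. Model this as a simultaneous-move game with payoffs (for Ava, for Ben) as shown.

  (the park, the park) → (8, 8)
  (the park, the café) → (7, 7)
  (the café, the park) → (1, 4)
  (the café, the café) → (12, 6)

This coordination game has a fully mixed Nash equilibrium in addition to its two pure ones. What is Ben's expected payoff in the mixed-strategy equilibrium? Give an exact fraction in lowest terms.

Ava mixes with probability p on the park, chosen so Ben is indifferent: 8p + 4(1−p) = 7p + 6(1−p) gives p = 2/3.
Ben's expected payoff is 8·2/3 + 4·1/3 = 20/3.

20/3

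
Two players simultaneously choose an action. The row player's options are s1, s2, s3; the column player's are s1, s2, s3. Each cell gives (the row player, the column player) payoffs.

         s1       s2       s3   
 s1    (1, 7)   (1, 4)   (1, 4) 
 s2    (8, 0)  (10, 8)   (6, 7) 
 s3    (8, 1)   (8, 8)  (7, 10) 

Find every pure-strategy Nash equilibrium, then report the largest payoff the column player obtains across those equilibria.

Both s2 is a pure NE (the row player: 10 ≥ 8; the column player: 8 ≥ 7). The column player gets 8.
Both s3 is a pure NE (the row player: 7 ≥ 6; the column player: 10 ≥ 8). The column player gets 10.
Every other cell has a profitable deviation for at least one player. Highest of {8, 10} is 10.

10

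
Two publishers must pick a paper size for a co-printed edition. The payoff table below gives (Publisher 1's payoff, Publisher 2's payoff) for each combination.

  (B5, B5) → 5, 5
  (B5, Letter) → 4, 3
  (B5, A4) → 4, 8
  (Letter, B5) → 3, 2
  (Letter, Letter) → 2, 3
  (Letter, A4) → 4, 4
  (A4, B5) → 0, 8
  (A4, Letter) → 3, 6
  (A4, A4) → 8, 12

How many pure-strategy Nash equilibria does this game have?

1

Both A4: Publisher 1 gets 8 (best alternative 4); Publisher 2 gets 12 (best alternative 8). Neither deviates — NE.
Both B5 is not a NE: Publisher 2 would switch to A4 (8 > 5).
No other cell survives both best-response checks, so there is 1 pure NE.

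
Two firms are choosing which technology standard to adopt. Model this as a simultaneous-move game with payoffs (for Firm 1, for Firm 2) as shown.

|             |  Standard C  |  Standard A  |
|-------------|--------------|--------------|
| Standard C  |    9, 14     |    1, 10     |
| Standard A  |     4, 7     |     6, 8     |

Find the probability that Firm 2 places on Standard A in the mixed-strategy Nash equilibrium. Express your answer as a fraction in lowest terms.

1/2

Firm 2's mix q on Standard C must make Firm 1 indifferent between Standard C and Standard A.
Firm 1's payoff from Standard C: 9q + 1(1−q). From Standard A: 4q + 6(1−q).
Set equal: 5q = 5(1−q) → q = 5/10 = 1/2.
Probability on Standard A is 1 − 1/2 = 1/2.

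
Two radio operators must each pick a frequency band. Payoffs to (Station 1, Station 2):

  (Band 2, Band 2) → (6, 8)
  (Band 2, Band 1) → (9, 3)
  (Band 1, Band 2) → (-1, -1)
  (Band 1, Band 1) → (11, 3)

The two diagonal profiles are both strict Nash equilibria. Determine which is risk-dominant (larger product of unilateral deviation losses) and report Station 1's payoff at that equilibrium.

6

At both Band 2: Station 1 loses 6 − (-1) = 7 by deviating; Station 2 loses 8 − 3 = 5. Product = 7·5 = 35.
At both Band 1: Station 1 loses 11 − 9 = 2 by deviating; Station 2 loses 3 − (-1) = 4. Product = 2·4 = 8.
35 > 8, so both Band 2 is risk-dominant. Station 1's payoff there is 6.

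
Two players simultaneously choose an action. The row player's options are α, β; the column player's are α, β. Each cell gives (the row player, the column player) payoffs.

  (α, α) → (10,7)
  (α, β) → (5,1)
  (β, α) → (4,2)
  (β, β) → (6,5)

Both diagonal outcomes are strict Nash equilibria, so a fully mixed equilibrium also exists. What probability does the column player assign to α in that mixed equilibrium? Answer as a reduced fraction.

1/7

The column player's mix q on α must make the row player indifferent between α and β.
The row player's payoff from α: 10q + 5(1−q). From β: 4q + 6(1−q).
Set equal: 6q = 1(1−q) → q = 1/7.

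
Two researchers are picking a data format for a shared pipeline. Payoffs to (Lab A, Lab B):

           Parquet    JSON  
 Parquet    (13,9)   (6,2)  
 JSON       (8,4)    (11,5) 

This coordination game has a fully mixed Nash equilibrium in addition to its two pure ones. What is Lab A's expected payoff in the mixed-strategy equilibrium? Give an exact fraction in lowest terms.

Lab B mixes with probability q on Parquet, chosen so Lab A is indifferent: 13q + 6(1−q) = 8q + 11(1−q) gives q = 1/2.
Lab A's expected payoff (from either row, since indifferent) is 13·1/2 + 6·1/2 = 19/2.

19/2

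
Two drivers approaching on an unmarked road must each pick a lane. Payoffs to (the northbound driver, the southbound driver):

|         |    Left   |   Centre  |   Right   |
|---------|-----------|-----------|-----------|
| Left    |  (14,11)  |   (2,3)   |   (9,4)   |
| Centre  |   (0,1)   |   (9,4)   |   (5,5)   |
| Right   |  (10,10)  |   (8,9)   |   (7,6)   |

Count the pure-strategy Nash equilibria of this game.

1

Both Left: the northbound driver gets 14 (best alternative 10); the southbound driver gets 11 (best alternative 4). Neither deviates — NE.
Both Centre is not a NE: the southbound driver would switch to Right (5 > 4).
No other cell survives both best-response checks, so there is 1 pure NE.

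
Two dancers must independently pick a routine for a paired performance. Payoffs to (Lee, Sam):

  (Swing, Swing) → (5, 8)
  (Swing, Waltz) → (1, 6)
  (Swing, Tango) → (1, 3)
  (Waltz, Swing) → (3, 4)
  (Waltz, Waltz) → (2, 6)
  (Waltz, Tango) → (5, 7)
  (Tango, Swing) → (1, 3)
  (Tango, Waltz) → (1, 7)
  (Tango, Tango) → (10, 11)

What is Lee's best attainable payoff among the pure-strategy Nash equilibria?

10

Both Swing is a pure NE (Lee: 5 ≥ 3; Sam: 8 ≥ 6). Lee gets 5.
Both Tango is a pure NE (Lee: 10 ≥ 5; Sam: 11 ≥ 7). Lee gets 10.
Every other cell has a profitable deviation for at least one player. Highest of {5, 10} is 10.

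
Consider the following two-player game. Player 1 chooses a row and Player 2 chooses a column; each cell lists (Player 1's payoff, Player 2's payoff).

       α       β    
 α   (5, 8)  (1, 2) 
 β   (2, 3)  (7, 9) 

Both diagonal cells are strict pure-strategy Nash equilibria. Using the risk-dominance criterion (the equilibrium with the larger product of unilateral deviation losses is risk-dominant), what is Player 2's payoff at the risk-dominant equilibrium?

9

At both α: Player 1 loses 5 − 2 = 3 by deviating; Player 2 loses 8 − 2 = 6. Product = 3·6 = 18.
At both β: Player 1 loses 7 − 1 = 6 by deviating; Player 2 loses 9 − 3 = 6. Product = 6·6 = 36.
36 > 18, so both β is risk-dominant. Player 2's payoff there is 9.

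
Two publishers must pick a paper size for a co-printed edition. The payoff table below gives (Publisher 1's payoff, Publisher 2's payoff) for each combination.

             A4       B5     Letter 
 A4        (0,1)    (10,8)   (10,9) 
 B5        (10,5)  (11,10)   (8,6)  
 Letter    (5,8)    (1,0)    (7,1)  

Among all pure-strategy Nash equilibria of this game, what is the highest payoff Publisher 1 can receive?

(A4, Letter) is a pure NE (Publisher 1: 10 ≥ 8; Publisher 2: 9 ≥ 8). Publisher 1 gets 10.
Both B5 is a pure NE (Publisher 1: 11 ≥ 10; Publisher 2: 10 ≥ 6). Publisher 1 gets 11.
Every other cell has a profitable deviation for at least one player. Highest of {10, 11} is 11.

11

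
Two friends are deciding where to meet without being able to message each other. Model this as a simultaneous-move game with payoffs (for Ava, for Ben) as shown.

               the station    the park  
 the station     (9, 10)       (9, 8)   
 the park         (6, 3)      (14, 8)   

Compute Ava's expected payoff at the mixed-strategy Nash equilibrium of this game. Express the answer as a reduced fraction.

Ben mixes with probability q on the station, chosen so Ava is indifferent: 9q + 9(1−q) = 6q + 14(1−q) gives q = 5/8.
Ava's expected payoff (from either row, since indifferent) is 9·5/8 + 9·3/8 = 9.

9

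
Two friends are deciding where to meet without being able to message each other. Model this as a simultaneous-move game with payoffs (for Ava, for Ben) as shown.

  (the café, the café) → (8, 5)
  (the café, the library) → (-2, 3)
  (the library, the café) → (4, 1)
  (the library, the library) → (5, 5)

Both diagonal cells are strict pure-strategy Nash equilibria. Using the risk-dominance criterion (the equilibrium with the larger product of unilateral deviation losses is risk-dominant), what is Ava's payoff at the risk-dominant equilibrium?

At both the café: Ava loses 8 − 4 = 4 by deviating; Ben loses 5 − 3 = 2. Product = 4·2 = 8.
At both the library: Ava loses 5 − (-2) = 7 by deviating; Ben loses 5 − 1 = 4. Product = 7·4 = 28.
28 > 8, so both the library is risk-dominant. Ava's payoff there is 5.

5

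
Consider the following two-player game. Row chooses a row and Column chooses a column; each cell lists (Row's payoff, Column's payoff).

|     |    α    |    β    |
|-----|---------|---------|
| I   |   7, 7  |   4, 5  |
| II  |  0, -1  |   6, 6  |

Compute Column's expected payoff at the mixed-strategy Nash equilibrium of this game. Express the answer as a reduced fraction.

47/9

Row mixes with probability p on I, chosen so Column is indifferent: 7p + (-1)(1−p) = 5p + 6(1−p) gives p = 7/9.
Column's expected payoff is 7·7/9 + (-1)·2/9 = 47/9.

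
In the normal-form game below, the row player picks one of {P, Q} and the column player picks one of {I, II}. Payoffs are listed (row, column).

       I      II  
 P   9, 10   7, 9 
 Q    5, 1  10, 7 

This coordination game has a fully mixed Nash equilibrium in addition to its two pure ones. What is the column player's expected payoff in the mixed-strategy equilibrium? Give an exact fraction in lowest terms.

The row player mixes with probability p on P, chosen so the column player is indifferent: 10p + 1(1−p) = 9p + 7(1−p) gives p = 6/7.
The column player's expected payoff is 10·6/7 + 1·1/7 = 61/7.

61/7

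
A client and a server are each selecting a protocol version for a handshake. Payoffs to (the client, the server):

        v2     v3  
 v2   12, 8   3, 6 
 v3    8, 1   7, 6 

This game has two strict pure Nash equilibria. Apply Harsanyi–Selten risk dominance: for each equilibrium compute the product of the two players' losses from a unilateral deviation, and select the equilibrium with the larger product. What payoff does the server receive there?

At both v2: the client loses 12 − 8 = 4 by deviating; the server loses 8 − 6 = 2. Product = 4·2 = 8.
At both v3: the client loses 7 − 3 = 4 by deviating; the server loses 6 − 1 = 5. Product = 4·5 = 20.
20 > 8, so both v3 is risk-dominant. The server's payoff there is 6.

6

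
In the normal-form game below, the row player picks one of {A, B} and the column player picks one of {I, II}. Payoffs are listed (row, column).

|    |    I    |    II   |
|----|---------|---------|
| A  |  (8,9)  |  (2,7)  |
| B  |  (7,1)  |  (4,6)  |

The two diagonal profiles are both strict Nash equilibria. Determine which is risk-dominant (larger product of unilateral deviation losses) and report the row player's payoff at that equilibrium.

At (A, I): the row player loses 8 − 7 = 1 by deviating; the column player loses 9 − 7 = 2. Product = 1·2 = 2.
At (B, II): the row player loses 4 − 2 = 2 by deviating; the column player loses 6 − 1 = 5. Product = 2·5 = 10.
10 > 2, so (B, II) is risk-dominant. The row player's payoff there is 4.

4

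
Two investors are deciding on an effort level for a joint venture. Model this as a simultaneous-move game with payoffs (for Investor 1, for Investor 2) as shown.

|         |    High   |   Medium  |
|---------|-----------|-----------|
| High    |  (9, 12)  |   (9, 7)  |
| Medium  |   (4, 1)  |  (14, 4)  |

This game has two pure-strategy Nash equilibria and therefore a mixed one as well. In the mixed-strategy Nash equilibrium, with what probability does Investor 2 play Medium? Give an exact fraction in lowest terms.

Investor 2's mix q on High must make Investor 1 indifferent between High and Medium.
Investor 1's payoff from High: 9q + 9(1−q). From Medium: 4q + 14(1−q).
Set equal: 5q = 5(1−q) → q = 5/10 = 1/2.
Probability on Medium is 1 − 1/2 = 1/2.

1/2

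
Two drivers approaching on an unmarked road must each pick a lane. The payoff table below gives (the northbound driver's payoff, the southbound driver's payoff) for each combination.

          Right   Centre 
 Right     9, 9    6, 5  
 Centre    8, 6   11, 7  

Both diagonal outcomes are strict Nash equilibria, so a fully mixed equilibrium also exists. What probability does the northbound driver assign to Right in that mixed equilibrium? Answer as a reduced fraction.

1/5

The northbound driver's mix p on Right must make the southbound driver indifferent between Right and Centre.
The southbound driver's payoff from Right: 9p + 6(1−p). From Centre: 5p + 7(1−p).
Set equal: 4p = 1(1−p) → p = 1/5.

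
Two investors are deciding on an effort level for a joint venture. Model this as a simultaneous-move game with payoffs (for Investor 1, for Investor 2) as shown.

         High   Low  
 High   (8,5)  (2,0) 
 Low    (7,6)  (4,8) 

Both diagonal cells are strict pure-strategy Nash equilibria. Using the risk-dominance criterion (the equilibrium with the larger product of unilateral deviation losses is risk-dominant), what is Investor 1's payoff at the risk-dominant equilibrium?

8

At both High: Investor 1 loses 8 − 7 = 1 by deviating; Investor 2 loses 5 − 0 = 5. Product = 1·5 = 5.
At both Low: Investor 1 loses 4 − 2 = 2 by deviating; Investor 2 loses 8 − 6 = 2. Product = 2·2 = 4.
5 > 4, so both High is risk-dominant. Investor 1's payoff there is 8.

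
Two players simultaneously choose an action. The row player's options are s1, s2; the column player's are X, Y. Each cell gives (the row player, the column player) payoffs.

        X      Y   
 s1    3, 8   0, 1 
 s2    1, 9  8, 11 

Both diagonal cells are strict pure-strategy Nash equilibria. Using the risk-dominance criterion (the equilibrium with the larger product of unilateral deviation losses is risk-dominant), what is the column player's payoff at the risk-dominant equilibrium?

At (s1, X): the row player loses 3 − 1 = 2 by deviating; the column player loses 8 − 1 = 7. Product = 2·7 = 14.
At (s2, Y): the row player loses 8 − 0 = 8 by deviating; the column player loses 11 − 9 = 2. Product = 8·2 = 16.
16 > 14, so (s2, Y) is risk-dominant. The column player's payoff there is 11.

11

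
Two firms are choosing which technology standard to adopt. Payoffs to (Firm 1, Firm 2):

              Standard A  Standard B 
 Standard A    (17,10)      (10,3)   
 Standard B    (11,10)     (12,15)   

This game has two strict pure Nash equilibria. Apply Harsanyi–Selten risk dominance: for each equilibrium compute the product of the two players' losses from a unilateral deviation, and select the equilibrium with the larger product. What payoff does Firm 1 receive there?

At both Standard A: Firm 1 loses 17 − 11 = 6 by deviating; Firm 2 loses 10 − 3 = 7. Product = 6·7 = 42.
At both Standard B: Firm 1 loses 12 − 10 = 2 by deviating; Firm 2 loses 15 − 10 = 5. Product = 2·5 = 10.
42 > 10, so both Standard A is risk-dominant. Firm 1's payoff there is 17.

17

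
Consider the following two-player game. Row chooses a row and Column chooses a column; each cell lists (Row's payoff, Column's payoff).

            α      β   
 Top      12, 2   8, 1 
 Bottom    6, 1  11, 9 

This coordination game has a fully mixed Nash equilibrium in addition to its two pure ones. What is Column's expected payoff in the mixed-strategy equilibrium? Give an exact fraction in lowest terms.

17/9

Row mixes with probability p on Top, chosen so Column is indifferent: 2p + 1(1−p) = 1p + 9(1−p) gives p = 8/9.
Column's expected payoff is 2·8/9 + 1·1/9 = 17/9.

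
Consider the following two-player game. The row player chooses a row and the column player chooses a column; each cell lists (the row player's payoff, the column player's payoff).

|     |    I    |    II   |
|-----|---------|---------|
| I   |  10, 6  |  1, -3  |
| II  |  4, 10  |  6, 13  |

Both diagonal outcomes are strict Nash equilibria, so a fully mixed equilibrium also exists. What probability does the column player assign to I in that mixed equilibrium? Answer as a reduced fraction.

The column player's mix q on I must make the row player indifferent between I and II.
The row player's payoff from I: 10q + 1(1−q). From II: 4q + 6(1−q).
Set equal: 6q = 5(1−q) → q = 5/11.

5/11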